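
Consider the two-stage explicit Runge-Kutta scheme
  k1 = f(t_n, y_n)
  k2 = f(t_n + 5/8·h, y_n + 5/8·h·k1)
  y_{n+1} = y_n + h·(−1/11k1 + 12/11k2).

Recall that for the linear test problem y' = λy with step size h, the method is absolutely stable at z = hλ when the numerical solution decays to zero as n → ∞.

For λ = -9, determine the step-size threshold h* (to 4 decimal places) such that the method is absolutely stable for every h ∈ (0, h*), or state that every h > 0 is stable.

Test eqn y'=λy, z=hλ:
  k1=λy_n ⇒ h·k1=z·y_n;  k2=λ(1+5/8z)y_n ⇒ h·k2=z(1+5/8z)y_n
  y_{n+1}/y_n = 1 − 1/11z + 12/11z(1+5/8z) = 1 + z + 15/22z²
  R(z) = 1 + z + 15/22z².

Boundary: |R(x)|=1, x<0.
x=-0.8: |R|=0.6364
R=1: x+15/22x²=0 ⇒ x=−22/15=-1.4667; min R=1−1/(4·15/22)=0.6333>−1
Confirm numerically:
  x=-1.218: |R|=0.79349 <1
  x=-0.975: |R|=0.67315 <1
  x=-0.880: |R|=0.64800 <1
  x=-2.020: |R|=1.76209 >1
  x=-1.864: |R|=1.50497 >1
  x=-1.686: |R|=1.25213 >1
Stable set (-1.4667, 0).

(-1.4667,0); λ=-9 ⇒ h* = (22/15)/9 = 0.1630.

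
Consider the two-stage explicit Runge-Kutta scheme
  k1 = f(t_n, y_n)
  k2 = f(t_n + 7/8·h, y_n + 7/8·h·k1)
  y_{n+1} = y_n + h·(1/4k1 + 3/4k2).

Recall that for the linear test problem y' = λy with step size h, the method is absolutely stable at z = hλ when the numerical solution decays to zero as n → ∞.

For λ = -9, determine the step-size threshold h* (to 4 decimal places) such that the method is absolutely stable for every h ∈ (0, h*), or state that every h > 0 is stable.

On y'=λy, z=hλ:
  k1=λy_n ⇒ h·k1=z·y_n;  k2=λ(1+7/8z)y_n ⇒ h·k2=z(1+7/8z)y_n
  y_{n+1}/y_n = 1 + 1/4z + 3/4z(1+7/8z) = 1 + z + 21/32z²
  ⇒ R(z) = 1 + z + 21/32z².

Need |R(x)|<1, x<0.
x=-1.43: |R|=0.9120
R=1: x+21/32x²=0 ⇒ x=−32/21=-1.5238; min R=1−1/(4·21/32)=0.6190>−1
Confirm numerically:
  x=-1.471: |R|=0.94902 <1
  x=-1.431: |R|=0.91284 <1
  x=-1.125: |R|=0.70557 <1
  x=-0.709: |R|=0.62088 <1
  x=-2.034: |R|=1.68101 >1
  x=-2.026: |R|=1.66769 >1
  x=-1.936: |R|=1.52369 >1
Stable set (-1.5238, 0).

(-1.5238,0); λ=-9 ⇒ h* = (32/21)/9 = 0.1693.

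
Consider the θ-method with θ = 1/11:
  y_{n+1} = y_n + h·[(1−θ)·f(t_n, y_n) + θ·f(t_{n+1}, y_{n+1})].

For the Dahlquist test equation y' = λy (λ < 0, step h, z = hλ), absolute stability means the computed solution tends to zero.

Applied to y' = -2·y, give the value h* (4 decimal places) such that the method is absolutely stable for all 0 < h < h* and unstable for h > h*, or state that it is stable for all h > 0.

(-2.4444,0); λ=-2 ⇒ h* = (22/9)/2 = 1.2222.

Test eqn y'=λy, z=hλ:
  y_{n+1} = y_n + z·[10/11·y_n + 1/11·y_{n+1}] ⇒ (1 − 1/11z)y_{n+1} = (1 + 10/11z)y_n
  Hence R(z) = (1 + 10/11z)/(1 − 1/11z).

Solve |R(x)|<1 on ℝ⁻.
x=-0.69: |R|=0.3507
R=−1: 1+10/11x = −1+1/11x ⇒ -9/11x=2 ⇒ x=2/(-9/11)=-2.4444
Confirm numerically:
  x=-2.055: |R|=0.73152 <1
  x=-1.405: |R|=0.24587 <1
  x=-1.091: |R|=0.00744 <1
  x=-2.928: |R|=1.31246 >1
  x=-2.865: |R|=1.27299 >1
  x=-2.550: |R|=1.07011 >1
Stable set (-2.4444, 0).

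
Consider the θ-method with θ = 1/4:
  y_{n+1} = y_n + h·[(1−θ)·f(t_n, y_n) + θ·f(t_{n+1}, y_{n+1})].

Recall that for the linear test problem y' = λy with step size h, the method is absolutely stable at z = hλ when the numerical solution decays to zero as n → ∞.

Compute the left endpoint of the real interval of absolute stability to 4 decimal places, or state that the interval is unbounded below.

With y'=λy (z=hλ):
  y_{n+1} = y_n + z·[3/4·y_n + 1/4·y_{n+1}] ⇒ (1 − 1/4z)y_{n+1} = (1 + 3/4z)y_n
  ⇒ R(z) = (1 + 3/4z)/(1 − 1/4z).

Need |R(x)|<1, x<0.
x=-1.66: |R|=0.1731
R=−1: 1+3/4x = −1+1/4x ⇒ -1/2x=2 ⇒ x=2/(-1/2)=-4.0000
Confirm numerically:
  x=-3.123: |R|=0.75376 <1
  x=-2.247: |R|=0.43877 <1
  x=-2.202: |R|=0.42019 <1
  x=-1.674: |R|=0.18012 <1
  x=-4.538: |R|=1.12602 >1
  x=-4.523: |R|=1.12273 >1
  x=-4.368: |R|=1.08795 >1
Interval (-4.0000, 0).

z* = -4.0000.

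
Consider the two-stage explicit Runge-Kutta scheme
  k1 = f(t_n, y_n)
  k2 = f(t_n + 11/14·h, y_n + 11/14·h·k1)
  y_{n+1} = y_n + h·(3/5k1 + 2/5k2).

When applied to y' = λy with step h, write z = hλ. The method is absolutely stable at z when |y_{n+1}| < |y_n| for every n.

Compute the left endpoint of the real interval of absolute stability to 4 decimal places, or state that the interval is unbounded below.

z* = -3.1818.

On y'=λy, z=hλ:
  k1=λy_n ⇒ h·k1=z·y_n;  k2=λ(1+11/14z)y_n ⇒ h·k2=z(1+11/14z)y_n
  y_{n+1}/y_n = 1 + 3/5z + 2/5z(1+11/14z) = 1 + z + 11/35z²
  so R(z) = 1 + z + 11/35z².

Need |R(x)|<1, x<0.
x=-0.83: |R|=0.3865
R=1: x+11/35x²=0 ⇒ x=−35/11=-3.1818; min R=1−1/(4·11/35)=0.2045>−1
Confirm numerically:
  x=-2.714: |R|=0.60096 <1
  x=-2.114: |R|=0.29054 <1
  x=-2.063: |R|=0.27459 <1
  x=-3.660: |R|=1.55005 >1
  x=-3.539: |R|=1.39728 >1
Interval (-3.1818, 0).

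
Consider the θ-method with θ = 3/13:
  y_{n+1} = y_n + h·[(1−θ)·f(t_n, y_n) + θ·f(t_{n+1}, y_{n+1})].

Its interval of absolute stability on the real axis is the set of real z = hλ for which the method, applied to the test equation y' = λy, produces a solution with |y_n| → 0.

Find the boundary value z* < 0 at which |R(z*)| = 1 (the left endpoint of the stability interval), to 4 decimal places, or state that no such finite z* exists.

Set f=λy, z=hλ:
  y_{n+1} = y_n + z·[10/13·y_n + 3/13·y_{n+1}] ⇒ (1 − 3/13z)y_{n+1} = (1 + 10/13z)y_n
  R(z) = (1 + 10/13z)/(1 − 3/13z).

Find x<0 with |R(x)|<1.
x=-0.98: |R|=0.2008
R=−1: 1+10/13x = −1+3/13x ⇒ -7/13x=2 ⇒ x=2/(-7/13)=-3.7143
Confirm numerically:
  x=-3.404: |R|=0.90643 <1
  x=-2.146: |R|=0.43523 <1
  x=-2.112: |R|=0.41994 <1
  x=-4.142: |R|=1.11775 >1
  x=-3.775: |R|=1.01747 >1
So |R|<1 on (-3.7143, 0).

z* = -3.7143.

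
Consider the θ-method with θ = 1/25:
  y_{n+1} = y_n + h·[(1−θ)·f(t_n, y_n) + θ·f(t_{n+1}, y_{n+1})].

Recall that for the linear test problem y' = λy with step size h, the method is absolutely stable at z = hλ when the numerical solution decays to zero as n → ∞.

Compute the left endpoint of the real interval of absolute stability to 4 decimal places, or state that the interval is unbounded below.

Set f=λy, z=hλ:
  y_{n+1} = y_n + z·[24/25·y_n + 1/25·y_{n+1}] ⇒ (1 − 1/25z)y_{n+1} = (1 + 24/25z)y_n
  Hence R(z) = (1 + 24/25z)/(1 − 1/25z).

Find x<0 with |R(x)|<1.
x=-0.75: |R|=0.2718
R=−1: 1+24/25x = −1+1/25x ⇒ -23/25x=2 ⇒ x=2/(-23/25)=-2.1739
Confirm numerically:
  x=-2.107: |R|=0.94322 <1
  x=-1.845: |R|=0.71820 <1
  x=-1.212: |R|=0.15596 <1
  x=-2.732: |R|=1.46286 >1
  x=-2.353: |R|=1.15059 >1
  x=-2.340: |R|=1.13972 >1
Stable set (-2.1739, 0).

z* = -2.1739.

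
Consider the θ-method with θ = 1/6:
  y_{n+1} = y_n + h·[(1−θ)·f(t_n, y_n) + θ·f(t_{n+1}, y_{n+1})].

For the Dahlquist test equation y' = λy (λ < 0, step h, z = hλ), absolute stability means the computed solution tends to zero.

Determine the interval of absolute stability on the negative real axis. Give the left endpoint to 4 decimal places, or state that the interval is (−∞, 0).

Test eqn y'=λy, z=hλ:
  y_{n+1} = y_n + z·[5/6·y_n + 1/6·y_{n+1}] ⇒ (1 − 1/6z)y_{n+1} = (1 + 5/6z)y_n
  so R(z) = (1 + 5/6z)/(1 − 1/6z).

Find x<0 with |R(x)|<1.
x=-1.18: |R|=0.0139
R=−1: 1+5/6x = −1+1/6x ⇒ -2/3x=2 ⇒ x=2/(-2/3)=-3.0000
Confirm numerically:
  x=-2.751: |R|=0.88618 <1
  x=-1.963: |R|=0.47909 <1
  x=-1.938: |R|=0.46485 <1
  x=-1.635: |R|=0.28487 <1
  x=-3.298: |R|=1.12820 >1
  x=-3.199: |R|=1.08653 >1
So |R|<1 on (-3.0000, 0).

(-3.0000, 0).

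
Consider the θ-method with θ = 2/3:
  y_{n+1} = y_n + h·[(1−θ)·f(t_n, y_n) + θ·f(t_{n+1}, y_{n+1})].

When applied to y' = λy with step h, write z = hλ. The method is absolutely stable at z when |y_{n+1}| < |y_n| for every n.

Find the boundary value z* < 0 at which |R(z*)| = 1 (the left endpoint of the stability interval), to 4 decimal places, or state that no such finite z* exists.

interval (−∞, 0).

With y'=λy (z=hλ):
  y_{n+1} = y_n + z·[1/3·y_n + 2/3·y_{n+1}] ⇒ (1 − 2/3z)y_{n+1} = (1 + 1/3z)y_n
  Hence R(z) = (1 + 1/3z)/(1 − 2/3z).

Find x<0 with |R(x)|<1.
x=-1.31: |R|=0.3007
x=-2: |R|=0.1429
x=-10: |R|=0.3043
x=-100: |R|=0.4778
θ=2/3≥1/2 ⇒ |1+1/3x|<|1−2/3x| ∀x<0 ⇒ interval (−∞,0).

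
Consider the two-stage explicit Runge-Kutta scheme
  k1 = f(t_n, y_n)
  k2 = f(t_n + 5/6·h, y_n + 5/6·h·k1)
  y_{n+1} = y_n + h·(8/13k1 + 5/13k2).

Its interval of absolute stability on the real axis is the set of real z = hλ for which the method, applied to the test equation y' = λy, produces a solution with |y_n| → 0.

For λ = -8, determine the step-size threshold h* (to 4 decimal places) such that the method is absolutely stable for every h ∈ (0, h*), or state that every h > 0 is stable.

With y'=λy (z=hλ):
  k1=λy_n ⇒ h·k1=z·y_n;  k2=λ(1+5/6z)y_n ⇒ h·k2=z(1+5/6z)y_n
  y_{n+1}/y_n = 1 + 8/13z + 5/13z(1+5/6z) = 1 + z + 25/78z²
  Hence R(z) = 1 + z + 25/78z².

Solve |R(x)|<1 on ℝ⁻.
x=-0.64: |R|=0.4913
R=1: x+25/78x²=0 ⇒ x=−78/25=-3.1200; min R=1−1/(4·25/78)=0.2200>−1
Confirm numerically:
  x=-3.064: |R|=0.94501 <1
  x=-2.436: |R|=0.46595 <1
  x=-2.134: |R|=0.32560 <1
  x=-2.018: |R|=0.28723 <1
  x=-3.471: |R|=1.39049 >1
  x=-3.277: |R|=1.16490 >1
Interval (-3.1200, 0).

(-3.1200,0); λ=-8 ⇒ h* = (78/25)/8 = 0.3900.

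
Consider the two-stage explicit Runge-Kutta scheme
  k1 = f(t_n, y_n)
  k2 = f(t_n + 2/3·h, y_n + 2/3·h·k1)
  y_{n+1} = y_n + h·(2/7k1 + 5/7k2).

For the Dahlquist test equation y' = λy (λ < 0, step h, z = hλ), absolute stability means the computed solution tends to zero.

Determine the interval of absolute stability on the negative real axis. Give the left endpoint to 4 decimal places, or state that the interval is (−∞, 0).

(-2.1000, 0).

With y'=λy (z=hλ):
  k1=λy_n ⇒ h·k1=z·y_n;  k2=λ(1+2/3z)y_n ⇒ h·k2=z(1+2/3z)y_n
  y_{n+1}/y_n = 1 + 2/7z + 5/7z(1+2/3z) = 1 + z + 10/21z²
  R(z) = 1 + z + 10/21z².

Find x<0 with |R(x)|<1.
x=-1.13: |R|=0.4780
R=1: x+10/21x²=0 ⇒ x=−21/10=-2.1000; min R=1−1/(4·10/21)=0.4750>−1
Confirm numerically:
  x=-1.680: |R|=0.66400 <1
  x=-1.570: |R|=0.60376 <1
  x=-1.197: |R|=0.48529 <1
  x=-1.118: |R|=0.47720 <1
  x=-2.634: |R|=1.66979 >1
  x=-2.330: |R|=1.25519 >1
Stable set (-2.1000, 0).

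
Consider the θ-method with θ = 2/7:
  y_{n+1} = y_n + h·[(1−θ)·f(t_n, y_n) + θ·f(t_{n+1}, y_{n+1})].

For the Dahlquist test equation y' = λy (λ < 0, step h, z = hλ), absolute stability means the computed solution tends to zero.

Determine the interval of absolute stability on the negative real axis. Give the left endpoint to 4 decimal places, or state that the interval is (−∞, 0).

On y'=λy, z=hλ:
  y_{n+1} = y_n + z·[5/7·y_n + 2/7·y_{n+1}] ⇒ (1 − 2/7z)y_{n+1} = (1 + 5/7z)y_n
  R(z) = (1 + 5/7z)/(1 − 2/7z).

Solve |R(x)|<1 on ℝ⁻.
x=-1.42: |R|=0.0102
R=−1: 1+5/7x = −1+2/7x ⇒ -3/7x=2 ⇒ x=2/(-3/7)=-4.6667
Confirm numerically:
  x=-4.490: |R|=0.96683 <1
  x=-4.402: |R|=0.94976 <1
  x=-3.373: |R|=0.71766 <1
  x=-2.745: |R|=0.53843 <1
  x=-5.225: |R|=1.09599 >1
  x=-4.948: |R|=1.04995 >1
  x=-4.719: |R|=1.00955 >1
So |R|<1 on (-4.6667, 0).

z∈(-4.6667,0).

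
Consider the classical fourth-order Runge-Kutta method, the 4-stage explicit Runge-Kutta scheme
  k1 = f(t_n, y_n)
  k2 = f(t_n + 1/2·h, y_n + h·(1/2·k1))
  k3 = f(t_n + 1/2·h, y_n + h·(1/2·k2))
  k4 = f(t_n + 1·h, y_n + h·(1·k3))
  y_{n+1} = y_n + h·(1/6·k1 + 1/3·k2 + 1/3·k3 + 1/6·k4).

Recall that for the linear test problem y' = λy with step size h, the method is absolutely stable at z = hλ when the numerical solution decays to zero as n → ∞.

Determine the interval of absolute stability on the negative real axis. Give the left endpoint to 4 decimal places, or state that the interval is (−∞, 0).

z∈(-2.7853,0).

Set f=λy, z=hλ:
  order 4, 4-stage ⇒ R(z)=1+z+z^2/2+z^3/6+z^4/24
  (e.g. R(-1.39)=0.28399, |R|=0.28399)

Need |R(x)|<1, x<0.
x=-1.39: |R|=0.2840
|R(-2.99)|=1.3551 |R(-2.34)|=0.5116 |R(-0.89)|=0.4147
Bisect:
  x_lo=-3.1620 |R|=1.7332  x_hi=-0.1479 |R|=0.8625
  mid=-1.65495 |R|=0.27159 →hi
  mid=-2.40848 |R|=0.56544 →hi
  mid=-2.78524 |R|=0.99991 →hi
  mid=-2.97362 |R|=1.32310 →lo
  mid=-2.87943 |R|=1.15145 →lo
  mid=-2.83233 |R|=1.07327 →lo
  mid=-2.80878 |R|=1.03600 →lo
  ...
  [-2.78542,-2.78524] ⇒ x*=-2.7853
So |R|<1 on (-2.7853, 0).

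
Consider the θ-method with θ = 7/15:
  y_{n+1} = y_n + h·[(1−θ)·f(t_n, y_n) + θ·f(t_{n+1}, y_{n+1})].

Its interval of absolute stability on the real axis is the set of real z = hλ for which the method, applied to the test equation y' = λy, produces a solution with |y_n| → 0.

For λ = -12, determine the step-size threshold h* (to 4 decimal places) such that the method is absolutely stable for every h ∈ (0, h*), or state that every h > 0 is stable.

(-30.0000,0); λ=-12 ⇒ h* = (30)/12 = 2.5000.

Test eqn y'=λy, z=hλ:
  y_{n+1} = y_n + z·[8/15·y_n + 7/15·y_{n+1}] ⇒ (1 − 7/15z)y_{n+1} = (1 + 8/15z)y_n
  ⇒ R(z) = (1 + 8/15z)/(1 − 7/15z).

Boundary: |R(x)|=1, x<0.
x=-1.1: |R|=0.2731
R=−1: 1+8/15x = −1+7/15x ⇒ -1/15x=2 ⇒ x=2/(-1/15)=-30.0000
Confirm numerically:
  x=-26.556: |R|=0.98286 <1
  x=-19.703: |R|=0.93266 <1
  x=-16.854: |R|=0.90114 <1
  x=-13.320: |R|=0.84590 <1
  x=-30.375: |R|=1.00165 >1
  x=-30.122: |R|=1.00054 >1
  x=-30.067: |R|=1.00030 >1
So |R|<1 on (-30.0000, 0).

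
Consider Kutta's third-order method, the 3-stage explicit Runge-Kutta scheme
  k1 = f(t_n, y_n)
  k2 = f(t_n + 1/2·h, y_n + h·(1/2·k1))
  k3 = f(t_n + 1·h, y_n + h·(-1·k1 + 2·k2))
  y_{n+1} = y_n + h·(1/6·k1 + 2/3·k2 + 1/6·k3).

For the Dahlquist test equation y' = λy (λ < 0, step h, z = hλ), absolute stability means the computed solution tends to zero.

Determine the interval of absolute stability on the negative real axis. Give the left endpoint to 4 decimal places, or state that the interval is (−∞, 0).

With y'=λy (z=hλ):
  order 3, 3-stage ⇒ R(z)=1+z+z^2/2+z^3/6
  (e.g. R(-0.98)=0.34333, |R|=0.34333)

Need |R(x)|<1, x<0.
x=-0.98: |R|=0.3433
|R(-1.96)|=0.2941 |R(-0.95)|=0.3584 |R(-0.53)|=0.5856
Bisect:
  x_lo=-3.3245 |R|=2.9222  x_hi=-0.2702 |R|=0.7630
  mid=-1.79734 |R|=0.14982 →hi
  mid=-2.56091 |R|=1.08096 →lo
  mid=-2.17913 |R|=0.52946 →hi
  mid=-2.37002 |R|=0.78025 →hi
  mid=-2.46546 |R|=0.92393 →hi
  mid=-2.51319 |R|=1.00073 →lo
  mid=-2.48932 |R|=0.96190 →hi
  mid=-2.50126 |R|=0.98121 →hi
  mid=-2.50722 |R|=0.99094 →hi
  ...
  [-2.51281,-2.51263] ⇒ x*=-2.5127
Stable set (-2.5127, 0).

(-2.5127, 0).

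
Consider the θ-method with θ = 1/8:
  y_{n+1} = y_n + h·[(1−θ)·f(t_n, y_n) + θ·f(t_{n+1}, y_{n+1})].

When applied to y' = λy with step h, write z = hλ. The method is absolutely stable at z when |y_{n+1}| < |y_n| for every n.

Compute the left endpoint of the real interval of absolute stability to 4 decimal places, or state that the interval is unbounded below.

Test eqn y'=λy, z=hλ:
  y_{n+1} = y_n + z·[7/8·y_n + 1/8·y_{n+1}] ⇒ (1 − 1/8z)y_{n+1} = (1 + 7/8z)y_n
  Hence R(z) = (1 + 7/8z)/(1 − 1/8z).

Solve |R(x)|<1 on ℝ⁻.
x=-0.54: |R|=0.4941
R=−1: 1+7/8x = −1+1/8x ⇒ -3/4x=2 ⇒ x=2/(-3/4)=-2.6667
Confirm numerically:
  x=-2.180: |R|=0.71316 <1
  x=-1.881: |R|=0.52292 <1
  x=-1.137: |R|=0.00449 <1
  x=-2.962: |R|=1.16165 >1
  x=-2.707: |R|=1.02260 >1
Interval (-2.6667, 0).

left endpoint -2.6667.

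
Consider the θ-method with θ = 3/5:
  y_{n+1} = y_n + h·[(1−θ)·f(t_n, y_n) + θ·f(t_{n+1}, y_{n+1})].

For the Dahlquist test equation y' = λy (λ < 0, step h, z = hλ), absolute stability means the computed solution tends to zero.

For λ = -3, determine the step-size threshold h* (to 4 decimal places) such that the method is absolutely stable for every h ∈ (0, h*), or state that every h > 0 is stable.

interval (−∞, 0). Any h>0 works for λ=-3.

With y'=λy (z=hλ):
  y_{n+1} = y_n + z·[2/5·y_n + 3/5·y_{n+1}] ⇒ (1 − 3/5z)y_{n+1} = (1 + 2/5z)y_n
  Hence R(z) = (1 + 2/5z)/(1 − 3/5z).

Find x<0 with |R(x)|<1.
x=-1.41: |R|=0.2362
x=-2: |R|=0.0909
x=-10: |R|=0.4286
x=-100: |R|=0.6393
θ=3/5≥1/2 ⇒ |1+2/5x|<|1−3/5x| ∀x<0 ⇒ stable on all of ℝ⁻.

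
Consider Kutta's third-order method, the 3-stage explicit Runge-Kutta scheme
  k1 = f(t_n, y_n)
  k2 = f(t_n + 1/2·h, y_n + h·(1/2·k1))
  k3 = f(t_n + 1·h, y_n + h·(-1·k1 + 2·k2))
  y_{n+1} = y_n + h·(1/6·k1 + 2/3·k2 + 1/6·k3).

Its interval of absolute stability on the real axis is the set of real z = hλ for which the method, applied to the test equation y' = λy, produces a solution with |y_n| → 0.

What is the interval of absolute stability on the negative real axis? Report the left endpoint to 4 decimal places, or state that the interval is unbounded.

(-2.5127, 0).

On y'=λy, z=hλ:
  order 3, 3-stage ⇒ R(z)=1+z+z^2/2+z^3/6
  (e.g. R(-1.05)=0.30831, |R|=0.30831)

Find x<0 with |R(x)|<1.
x=-1.05: |R|=0.3083
|R(-2.52)|=1.0120 |R(-0.84)|=0.4140 |R(-0.56)|=0.5675
Bisect:
  x_lo=-3.1630 |R|=2.4349  x_hi=-0.0999 |R|=0.9049
  mid=-1.63145 |R|=0.02435 →hi
  mid=-2.39724 |R|=0.81991 →hi
  mid=-2.78013 |R|=1.49689 →lo
  mid=-2.58868 |R|=1.12929 →lo
  mid=-2.49296 |R|=0.96776 →hi
  mid=-2.54082 |R|=1.04676 →lo
  mid=-2.51689 |R|=1.00683 →lo
  mid=-2.50492 |R|=0.98719 →hi
  ...
  [-2.51278,-2.51259] ⇒ x*=-2.5127
Interval (-2.5127, 0).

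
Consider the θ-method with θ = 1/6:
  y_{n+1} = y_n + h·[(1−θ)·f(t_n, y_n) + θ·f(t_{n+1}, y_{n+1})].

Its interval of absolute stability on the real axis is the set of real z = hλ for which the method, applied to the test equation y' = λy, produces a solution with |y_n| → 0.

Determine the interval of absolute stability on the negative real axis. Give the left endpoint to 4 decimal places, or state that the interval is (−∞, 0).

z∈(-3.0000,0).

With y'=λy (z=hλ):
  y_{n+1} = y_n + z·[5/6·y_n + 1/6·y_{n+1}] ⇒ (1 − 1/6z)y_{n+1} = (1 + 5/6z)y_n
  ⇒ R(z) = (1 + 5/6z)/(1 − 1/6z).

Find x<0 with |R(x)|<1.
x=-0.73: |R|=0.3492
R=−1: 1+5/6x = −1+1/6x ⇒ -2/3x=2 ⇒ x=2/(-2/3)=-3.0000
Confirm numerically:
  x=-2.974: |R|=0.98841 <1
  x=-2.723: |R|=0.87298 <1
  x=-2.240: |R|=0.63107 <1
  x=-1.208: |R|=0.00555 <1
  x=-3.234: |R|=1.10136 >1
  x=-3.024: |R|=1.01064 >1
Stable set (-3.0000, 0).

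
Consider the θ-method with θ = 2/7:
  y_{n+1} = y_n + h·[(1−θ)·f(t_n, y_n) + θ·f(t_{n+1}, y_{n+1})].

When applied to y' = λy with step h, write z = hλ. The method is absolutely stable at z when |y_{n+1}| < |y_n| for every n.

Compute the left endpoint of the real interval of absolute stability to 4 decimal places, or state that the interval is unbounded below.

left endpoint -4.6667.

Set f=λy, z=hλ:
  y_{n+1} = y_n + z·[5/7·y_n + 2/7·y_{n+1}] ⇒ (1 − 2/7z)y_{n+1} = (1 + 5/7z)y_n
  ⇒ R(z) = (1 + 5/7z)/(1 − 2/7z).

Find x<0 with |R(x)|<1.
x=-0.33: |R|=0.6984
R=−1: 1+5/7x = −1+2/7x ⇒ -3/7x=2 ⇒ x=2/(-3/7)=-4.6667
Confirm numerically:
  x=-3.780: |R|=0.81731 <1
  x=-2.898: |R|=0.58534 <1
  x=-2.651: |R|=0.50845 <1
  x=-2.184: |R|=0.34483 <1
  x=-4.848: |R|=1.03258 >1
  x=-4.806: |R|=1.02516 >1
Interval (-4.6667, 0).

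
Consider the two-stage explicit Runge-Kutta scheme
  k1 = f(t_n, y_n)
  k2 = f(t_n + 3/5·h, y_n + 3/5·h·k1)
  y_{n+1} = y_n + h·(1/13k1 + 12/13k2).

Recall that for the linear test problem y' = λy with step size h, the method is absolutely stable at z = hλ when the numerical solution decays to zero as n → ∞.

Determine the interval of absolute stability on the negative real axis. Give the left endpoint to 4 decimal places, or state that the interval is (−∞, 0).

(-1.8056, 0).

Set f=λy, z=hλ:
  k1=λy_n ⇒ h·k1=z·y_n;  k2=λ(1+3/5z)y_n ⇒ h·k2=z(1+3/5z)y_n
  y_{n+1}/y_n = 1 + 1/13z + 12/13z(1+3/5z) = 1 + z + 36/65z²
  Hence R(z) = 1 + z + 36/65z².

Need |R(x)|<1, x<0.
x=-0.82: |R|=0.5524
R=1: x+36/65x²=0 ⇒ x=−65/36=-1.8056; min R=1−1/(4·36/65)=0.5486>−1
Confirm numerically:
  x=-1.361: |R|=0.66490 <1
  x=-1.268: |R|=0.62249 <1
  x=-1.043: |R|=0.55950 <1
  x=-0.783: |R|=0.55656 <1
  x=-2.047: |R|=1.27373 >1
  x=-2.029: |R|=1.25110 >1
  x=-1.861: |R|=1.05715 >1
So |R|<1 on (-1.8056, 0).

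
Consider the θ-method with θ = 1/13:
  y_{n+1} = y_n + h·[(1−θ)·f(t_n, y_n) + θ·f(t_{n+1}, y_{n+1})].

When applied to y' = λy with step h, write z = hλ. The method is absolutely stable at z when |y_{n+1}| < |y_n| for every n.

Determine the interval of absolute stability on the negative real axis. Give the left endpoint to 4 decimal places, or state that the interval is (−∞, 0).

Test eqn y'=λy, z=hλ:
  y_{n+1} = y_n + z·[12/13·y_n + 1/13·y_{n+1}] ⇒ (1 − 1/13z)y_{n+1} = (1 + 12/13z)y_n
  R(z) = (1 + 12/13z)/(1 − 1/13z).

Find x<0 with |R(x)|<1.
x=-0.78: |R|=0.2642
R=−1: 1+12/13x = −1+1/13x ⇒ -11/13x=2 ⇒ x=2/(-11/13)=-2.3636
Confirm numerically:
  x=-1.060: |R|=0.01991 <1
  x=-1.010: |R|=0.06281 <1
  x=-0.982: |R|=0.08697 <1
  x=-0.946: |R|=0.11817 <1
  x=-2.736: |R|=1.26029 >1
  x=-2.478: |R|=1.08128 >1
  x=-2.409: |R|=1.03238 >1
Stable set (-2.3636, 0).

(-2.3636, 0).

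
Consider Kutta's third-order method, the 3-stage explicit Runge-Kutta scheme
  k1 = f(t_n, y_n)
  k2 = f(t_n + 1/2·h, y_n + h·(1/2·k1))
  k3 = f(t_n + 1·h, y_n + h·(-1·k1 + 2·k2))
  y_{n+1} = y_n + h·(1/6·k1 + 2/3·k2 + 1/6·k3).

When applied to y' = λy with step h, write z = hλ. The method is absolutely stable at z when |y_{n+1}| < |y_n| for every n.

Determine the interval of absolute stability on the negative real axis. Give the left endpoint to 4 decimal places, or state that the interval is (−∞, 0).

z∈(-2.5127,0).

On y'=λy, z=hλ:
  order 3, 3-stage ⇒ R(z)=1+z+z^2/2+z^3/6
  (e.g. R(-1.78)=-0.13576, |R|=0.13576)

Solve |R(x)|<1 on ℝ⁻.
x=-1.78: |R|=0.1358
|R(-2.48)|=0.9470 |R(-2.32)|=0.7100 |R(-2.09)|=0.4275
Bisect:
  x_lo=-2.8288 |R|=1.6005  x_hi=-0.2914 |R|=0.7470
  mid=-1.56010 |R|=0.02400 →hi
  mid=-2.19447 |R|=0.54793 →hi
  mid=-2.51165 |R|=0.99820 →hi
  mid=-2.67024 |R|=1.27837 →lo
  mid=-2.59095 |R|=1.13328 →lo
  mid=-2.55130 |R|=1.06452 →lo
  mid=-2.53147 |R|=1.03106 →lo
  mid=-2.52156 |R|=1.01455 →lo
  mid=-2.51661 |R|=1.00636 →lo
  ...
  [-2.51289,-2.51273] ⇒ x*=-2.5127
Interval (-2.5127, 0).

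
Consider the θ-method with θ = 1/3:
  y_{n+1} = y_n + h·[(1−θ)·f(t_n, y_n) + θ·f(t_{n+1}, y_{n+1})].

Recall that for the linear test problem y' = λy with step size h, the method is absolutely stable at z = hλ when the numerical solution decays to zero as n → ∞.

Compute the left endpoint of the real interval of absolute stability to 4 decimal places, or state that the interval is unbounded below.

Test eqn y'=λy, z=hλ:
  y_{n+1} = y_n + z·[2/3·y_n + 1/3·y_{n+1}] ⇒ (1 − 1/3z)y_{n+1} = (1 + 2/3z)y_n
  Hence R(z) = (1 + 2/3z)/(1 − 1/3z).

Solve |R(x)|<1 on ℝ⁻.
x=-0.61: |R|=0.4931
R=−1: 1+2/3x = −1+1/3x ⇒ -1/3x=2 ⇒ x=2/(-1/3)=-6.0000
Confirm numerically:
  x=-4.786: |R|=0.84408 <1
  x=-4.493: |R|=0.79888 <1
  x=-2.505: |R|=0.36512 <1
  x=-6.575: |R|=1.06005 >1
  x=-6.119: |R|=1.01305 >1
Interval (-6.0000, 0).

z* = -6.0000.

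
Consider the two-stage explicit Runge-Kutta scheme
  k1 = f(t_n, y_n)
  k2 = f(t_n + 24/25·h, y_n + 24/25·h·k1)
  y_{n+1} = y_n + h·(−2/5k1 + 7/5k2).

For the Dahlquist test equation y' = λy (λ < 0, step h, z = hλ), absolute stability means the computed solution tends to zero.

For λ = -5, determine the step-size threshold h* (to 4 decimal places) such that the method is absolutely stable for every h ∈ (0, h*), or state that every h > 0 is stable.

Set f=λy, z=hλ:
  k1=λy_n ⇒ h·k1=z·y_n;  k2=λ(1+24/25z)y_n ⇒ h·k2=z(1+24/25z)y_n
  y_{n+1}/y_n = 1 − 2/5z + 7/5z(1+24/25z) = 1 + z + 168/125z²
  Hence R(z) = 1 + z + 168/125z².

Solve |R(x)|<1 on ℝ⁻.
x=-0.98: |R|=1.3108
R=1: x+168/125x²=0 ⇒ x=−125/168=-0.7440; min R=1−1/(4·168/125)=0.8140>−1
Confirm numerically:
  x=-0.631: |R|=0.90413 <1
  x=-0.628: |R|=0.90205 <1
  x=-0.574: |R|=0.86882 <1
  x=-0.417: |R|=0.81671 <1
  x=-1.304: |R|=1.98136 >1
  x=-1.188: |R|=1.70885 >1
  x=-0.787: |R|=1.04543 >1
Stable set (-0.7440, 0).

(-0.7440,0); λ=-5 ⇒ h* = (125/168)/5 = 0.1488.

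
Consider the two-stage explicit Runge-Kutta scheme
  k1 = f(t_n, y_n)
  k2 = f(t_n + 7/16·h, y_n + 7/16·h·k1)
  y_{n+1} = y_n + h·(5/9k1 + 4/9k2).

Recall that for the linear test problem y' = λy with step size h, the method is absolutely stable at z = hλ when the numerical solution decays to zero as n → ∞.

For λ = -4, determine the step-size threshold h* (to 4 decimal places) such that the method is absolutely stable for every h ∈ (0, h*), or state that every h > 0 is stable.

Test eqn y'=λy, z=hλ:
  k1=λy_n ⇒ h·k1=z·y_n;  k2=λ(1+7/16z)y_n ⇒ h·k2=z(1+7/16z)y_n
  y_{n+1}/y_n = 1 + 5/9z + 4/9z(1+7/16z) = 1 + z + 7/36z²
  so R(z) = 1 + z + 7/36z².

Find x<0 with |R(x)|<1.
x=-1.01: |R|=0.1884
R=1: x+7/36x²=0 ⇒ x=−36/7=-5.1429; min R=1−1/(4·7/36)=-0.2857>−1
Confirm numerically:
  x=-4.009: |R|=0.11613 <1
  x=-3.763: |R|=0.00963 <1
  x=-2.230: |R|=0.26305 <1
  x=-2.111: |R|=0.24449 <1
  x=-5.414: |R|=1.28544 >1
  x=-5.289: |R|=1.15030 >1
Stable set (-5.1429, 0).

(-5.1429,0); λ=-4 ⇒ h* = (36/7)/4 = 1.2857.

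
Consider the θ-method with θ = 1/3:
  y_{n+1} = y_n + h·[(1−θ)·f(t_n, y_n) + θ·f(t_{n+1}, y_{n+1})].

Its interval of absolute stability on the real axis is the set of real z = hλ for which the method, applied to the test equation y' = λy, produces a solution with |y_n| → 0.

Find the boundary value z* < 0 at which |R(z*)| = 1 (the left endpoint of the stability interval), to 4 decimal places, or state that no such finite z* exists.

left endpoint -6.0000.

With y'=λy (z=hλ):
  y_{n+1} = y_n + z·[2/3·y_n + 1/3·y_{n+1}] ⇒ (1 − 1/3z)y_{n+1} = (1 + 2/3z)y_n
  Hence R(z) = (1 + 2/3z)/(1 − 1/3z).

Need |R(x)|<1, x<0.
x=-1.11: |R|=0.1898
R=−1: 1+2/3x = −1+1/3x ⇒ -1/3x=2 ⇒ x=2/(-1/3)=-6.0000
Confirm numerically:
  x=-3.532: |R|=0.62217 <1
  x=-3.225: |R|=0.55422 <1
  x=-2.599: |R|=0.39257 <1
  x=-2.586: |R|=0.38883 <1
  x=-6.385: |R|=1.04102 >1
  x=-6.355: |R|=1.03795 >1
So |R|<1 on (-6.0000, 0).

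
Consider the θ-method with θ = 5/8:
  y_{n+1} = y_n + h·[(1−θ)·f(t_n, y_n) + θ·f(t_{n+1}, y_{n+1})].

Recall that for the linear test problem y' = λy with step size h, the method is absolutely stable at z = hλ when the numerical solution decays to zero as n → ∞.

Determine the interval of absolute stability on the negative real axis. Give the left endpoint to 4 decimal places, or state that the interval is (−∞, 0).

Test eqn y'=λy, z=hλ:
  y_{n+1} = y_n + z·[3/8·y_n + 5/8·y_{n+1}] ⇒ (1 − 5/8z)y_{n+1} = (1 + 3/8z)y_n
  R(z) = (1 + 3/8z)/(1 − 5/8z).

Solve |R(x)|<1 on ℝ⁻.
x=-1.23: |R|=0.3046
x=-2: |R|=0.1111
x=-10: |R|=0.3793
x=-100: |R|=0.5748
θ=5/8≥1/2 ⇒ |1+3/8x|<|1−5/8x| ∀x<0 ⇒ interval (−∞,0).

unbounded; (−∞, 0).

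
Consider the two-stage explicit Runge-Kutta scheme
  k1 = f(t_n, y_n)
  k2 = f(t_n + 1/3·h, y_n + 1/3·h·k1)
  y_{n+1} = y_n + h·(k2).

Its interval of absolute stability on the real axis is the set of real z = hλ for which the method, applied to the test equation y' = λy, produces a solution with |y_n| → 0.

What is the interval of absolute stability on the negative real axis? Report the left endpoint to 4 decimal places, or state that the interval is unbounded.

With y'=λy (z=hλ):
  k1=λy_n ⇒ h·k1=z·y_n;  k2=λ(1+1/3z)y_n ⇒ h·k2=z(1+1/3z)y_n
  y_{n+1}/y_n = 1 + z(1+1/3z) = 1 + z + 1/3z²
  so R(z) = 1 + z + 1/3z².

Boundary: |R(x)|=1, x<0.
x=-0.38: |R|=0.6681
R=1: x+1/3x²=0 ⇒ x=−3=-3.0000; min R=1−1/(4·1/3)=0.2500>−1
Confirm numerically:
  x=-2.107: |R|=0.37282 <1
  x=-2.100: |R|=0.37000 <1
  x=-1.280: |R|=0.26613 <1
  x=-3.582: |R|=1.69491 >1
  x=-3.527: |R|=1.61958 >1
  x=-3.395: |R|=1.44701 >1
Stable set (-3.0000, 0).

z∈(-3.0000,0).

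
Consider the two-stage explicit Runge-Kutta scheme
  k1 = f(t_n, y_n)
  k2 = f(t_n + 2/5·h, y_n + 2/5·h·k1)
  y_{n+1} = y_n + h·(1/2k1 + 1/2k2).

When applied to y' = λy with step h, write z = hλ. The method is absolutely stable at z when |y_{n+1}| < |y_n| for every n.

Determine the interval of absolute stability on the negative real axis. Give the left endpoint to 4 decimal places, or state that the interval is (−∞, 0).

With y'=λy (z=hλ):
  k1=λy_n ⇒ h·k1=z·y_n;  k2=λ(1+2/5z)y_n ⇒ h·k2=z(1+2/5z)y_n
  y_{n+1}/y_n = 1 + 1/2z + 1/2z(1+2/5z) = 1 + z + 1/5z²
  R(z) = 1 + z + 1/5z².

Find x<0 with |R(x)|<1.
x=-0.87: |R|=0.2814
R=1: x+1/5x²=0 ⇒ x=−5=-5.0000; min R=1−1/(4·1/5)=-0.2500>−1
Confirm numerically:
  x=-4.614: |R|=0.64380 <1
  x=-3.964: |R|=0.17866 <1
  x=-3.187: |R|=0.15561 <1
  x=-2.982: |R|=0.20354 <1
  x=-5.573: |R|=1.63867 >1
  x=-5.298: |R|=1.31576 >1
  x=-5.127: |R|=1.13023 >1
Interval (-5.0000, 0).

z∈(-5.0000,0).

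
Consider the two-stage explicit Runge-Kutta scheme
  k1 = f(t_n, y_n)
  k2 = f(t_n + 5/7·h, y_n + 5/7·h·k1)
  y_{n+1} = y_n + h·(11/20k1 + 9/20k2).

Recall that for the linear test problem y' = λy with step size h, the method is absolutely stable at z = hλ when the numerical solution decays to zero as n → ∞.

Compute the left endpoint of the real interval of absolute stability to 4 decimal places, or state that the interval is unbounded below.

With y'=λy (z=hλ):
  k1=λy_n ⇒ h·k1=z·y_n;  k2=λ(1+5/7z)y_n ⇒ h·k2=z(1+5/7z)y_n
  y_{n+1}/y_n = 1 + 11/20z + 9/20z(1+5/7z) = 1 + z + 9/28z²
  ⇒ R(z) = 1 + z + 9/28z².

Find x<0 with |R(x)|<1.
x=-1.19: |R|=0.2652
R=1: x+9/28x²=0 ⇒ x=−28/9=-3.1111; min R=1−1/(4·9/28)=0.2222>−1
Confirm numerically:
  x=-2.944: |R|=0.84187 <1
  x=-2.586: |R|=0.56352 <1
  x=-1.507: |R|=0.22298 <1
  x=-3.600: |R|=1.56571 >1
  x=-3.488: |R|=1.42255 >1
Stable set (-3.1111, 0).

left endpoint -3.1111.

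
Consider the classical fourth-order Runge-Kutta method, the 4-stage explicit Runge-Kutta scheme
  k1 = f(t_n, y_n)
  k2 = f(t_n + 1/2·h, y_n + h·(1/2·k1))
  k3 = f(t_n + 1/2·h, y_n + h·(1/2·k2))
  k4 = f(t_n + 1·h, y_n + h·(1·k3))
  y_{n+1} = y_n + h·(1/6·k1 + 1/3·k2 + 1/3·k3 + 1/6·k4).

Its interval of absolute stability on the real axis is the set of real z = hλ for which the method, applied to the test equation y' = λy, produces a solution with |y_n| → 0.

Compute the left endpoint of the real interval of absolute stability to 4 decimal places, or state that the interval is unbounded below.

z* = -2.7853.

Set f=λy, z=hλ:
  order 4, 4-stage ⇒ R(z)=1+z+z^2/2+z^3/6+z^4/24
  (e.g. R(-0.79)=0.45611, |R|=0.45611)

Need |R(x)|<1, x<0.
x=-0.79: |R|=0.4561
|R(-2.92)|=1.2228 |R(-2.87)|=1.1354 |R(-2.76)|=0.9625
Bisect:
  x_lo=-3.5154 |R|=2.7864  x_hi=-0.3443 |R|=0.7088
  mid=-1.92982 |R|=0.31235 →hi
  mid=-2.72261 |R|=0.90953 →hi
  mid=-3.11900 |R|=1.63128 →lo
  mid=-2.92081 |R|=1.22429 →lo
  mid=-2.82171 |R|=1.05630 →lo
  mid=-2.77216 |R|=0.98038 →hi
  mid=-2.79693 |R|=1.01769 →lo
  mid=-2.78455 |R|=0.99887 →hi
  ...
  [-2.78532,-2.78513] ⇒ x*=-2.7853
Interval (-2.7853, 0).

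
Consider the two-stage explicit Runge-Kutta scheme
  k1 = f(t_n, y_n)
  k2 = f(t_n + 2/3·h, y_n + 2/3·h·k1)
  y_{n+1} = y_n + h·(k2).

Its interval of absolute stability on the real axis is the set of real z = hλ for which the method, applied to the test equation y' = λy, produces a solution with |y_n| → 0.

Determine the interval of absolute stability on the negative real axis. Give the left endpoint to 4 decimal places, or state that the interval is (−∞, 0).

With y'=λy (z=hλ):
  k1=λy_n ⇒ h·k1=z·y_n;  k2=λ(1+2/3z)y_n ⇒ h·k2=z(1+2/3z)y_n
  y_{n+1}/y_n = 1 + z(1+2/3z) = 1 + z + 2/3z²
  ⇒ R(z) = 1 + z + 2/3z².

Boundary: |R(x)|=1, x<0.
x=-1.61: |R|=1.1181
R=1: x+2/3x²=0 ⇒ x=−3/2=-1.5000; min R=1−1/(4·2/3)=0.6250>−1
Confirm numerically:
  x=-1.448: |R|=0.94980 <1
  x=-1.293: |R|=0.82157 <1
  x=-1.149: |R|=0.73113 <1
  x=-0.921: |R|=0.64449 <1
  x=-2.065: |R|=1.77782 >1
  x=-1.721: |R|=1.25356 >1
  x=-1.627: |R|=1.13775 >1
So |R|<1 on (-1.5000, 0).

z∈(-1.5000,0).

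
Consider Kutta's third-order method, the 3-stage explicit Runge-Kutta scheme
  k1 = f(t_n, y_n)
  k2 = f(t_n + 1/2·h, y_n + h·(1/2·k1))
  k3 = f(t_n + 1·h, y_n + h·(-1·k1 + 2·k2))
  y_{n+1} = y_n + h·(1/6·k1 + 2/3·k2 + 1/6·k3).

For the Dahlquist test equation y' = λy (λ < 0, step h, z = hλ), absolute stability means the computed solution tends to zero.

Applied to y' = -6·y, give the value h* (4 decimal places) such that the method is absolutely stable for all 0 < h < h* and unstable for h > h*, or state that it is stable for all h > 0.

On y'=λy, z=hλ:
  order 3, 3-stage ⇒ R(z)=1+z+z^2/2+z^3/6
  (e.g. R(-0.36)=0.69702, |R|=0.69702)

Need |R(x)|<1, x<0.
x=-0.36: |R|=0.6970
|R(-2.89)|=1.7369 |R(-2.39)|=0.8093 |R(-1.23)|=0.2163
Bisect:
  x_lo=-3.2275 |R|=2.6225  x_hi=-0.3077 |R|=0.7348
  mid=-1.76758 |R|=0.12583 →hi
  mid=-2.49754 |R|=0.97517 →hi
  mid=-2.86252 |R|=1.67476 →lo
  mid=-2.68003 |R|=1.29699 →lo
  mid=-2.58878 |R|=1.12947 →lo
  mid=-2.54316 |R|=1.05071 →lo
  mid=-2.52035 |R|=1.01255 →lo
  ...
  [-2.51287,-2.51269] ⇒ x*=-2.5127
Interval (-2.5127, 0).

(-2.5127,0); λ=-6 ⇒ h* = 0.4188.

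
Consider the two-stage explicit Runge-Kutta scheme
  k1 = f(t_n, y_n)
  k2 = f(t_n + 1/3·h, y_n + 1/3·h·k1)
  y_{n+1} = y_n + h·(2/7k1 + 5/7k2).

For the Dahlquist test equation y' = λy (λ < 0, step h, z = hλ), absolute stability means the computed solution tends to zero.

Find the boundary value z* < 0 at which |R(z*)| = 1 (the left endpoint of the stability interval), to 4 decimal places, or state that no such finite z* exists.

Set f=λy, z=hλ:
  k1=λy_n ⇒ h·k1=z·y_n;  k2=λ(1+1/3z)y_n ⇒ h·k2=z(1+1/3z)y_n
  y_{n+1}/y_n = 1 + 2/7z + 5/7z(1+1/3z) = 1 + z + 5/21z²
  R(z) = 1 + z + 5/21z².

Need |R(x)|<1, x<0.
x=-1.71: |R|=0.0138
R=1: x+5/21x²=0 ⇒ x=−21/5=-4.2000; min R=1−1/(4·5/21)=-0.0500>−1
Confirm numerically:
  x=-3.560: |R|=0.45752 <1
  x=-3.155: |R|=0.21501 <1
  x=-2.287: |R|=0.04167 <1
  x=-4.568: |R|=1.40024 >1
  x=-4.511: |R|=1.33403 >1
  x=-4.506: |R|=1.32829 >1
Interval (-4.2000, 0).

z* = -4.2000.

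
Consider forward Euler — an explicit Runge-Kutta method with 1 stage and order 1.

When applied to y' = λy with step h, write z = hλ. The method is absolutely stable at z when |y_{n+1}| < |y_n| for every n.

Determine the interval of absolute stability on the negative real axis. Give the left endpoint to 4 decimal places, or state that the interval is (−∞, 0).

(-2.0000, 0).

Set f=λy, z=hλ:
  order 1, 1-stage ⇒ R(z)=1+z
  (e.g. R(-1.77)=-0.77000, |R|=0.77000)

Need |R(x)|<1, x<0.
x=-1.77: |R|=0.7700
|R(-2.23)|=1.2300 |R(-2.21)|=1.2100 |R(-2.08)|=1.0800
Bisect:
  x_lo=-2.8465 |R|=1.8465  x_hi=-0.3734 |R|=0.6266
  mid=-1.60993 |R|=0.60993 →hi
  mid=-2.22819 |R|=1.22819 →lo
  mid=-1.91906 |R|=0.91906 →hi
  mid=-2.07363 |R|=1.07363 →lo
  mid=-1.99635 |R|=0.99635 →hi
  mid=-2.03499 |R|=1.03499 →lo
  mid=-2.01567 |R|=1.01567 →lo
  mid=-2.00601 |R|=1.00601 →lo
  mid=-2.00118 |R|=1.00118 →lo
  mid=-1.99876 |R|=0.99876 →hi
  ...
  [-2.00012,-1.99997] ⇒ x*=-2.0000
Interval (-2.0000, 0).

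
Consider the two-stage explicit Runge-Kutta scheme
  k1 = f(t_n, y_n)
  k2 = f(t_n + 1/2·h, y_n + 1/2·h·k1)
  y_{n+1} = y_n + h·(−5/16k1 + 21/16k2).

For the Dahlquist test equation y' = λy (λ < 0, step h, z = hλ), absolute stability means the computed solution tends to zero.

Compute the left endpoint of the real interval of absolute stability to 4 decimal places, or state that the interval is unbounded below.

Set f=λy, z=hλ:
  k1=λy_n ⇒ h·k1=z·y_n;  k2=λ(1+1/2z)y_n ⇒ h·k2=z(1+1/2z)y_n
  y_{n+1}/y_n = 1 − 5/16z + 21/16z(1+1/2z) = 1 + z + 21/32z²
  Hence R(z) = 1 + z + 21/32z².

Find x<0 with |R(x)|<1.
x=-0.49: |R|=0.6676
R=1: x+21/32x²=0 ⇒ x=−32/21=-1.5238; min R=1−1/(4·21/32)=0.6190>−1
Confirm numerically:
  x=-1.072: |R|=0.68215 <1
  x=-0.922: |R|=0.63587 <1
  x=-0.818: |R|=0.62111 <1
  x=-0.764: |R|=0.61905 <1
  x=-2.118: |R|=1.82589 >1
  x=-2.087: |R|=1.77134 >1
  x=-1.630: |R|=1.11359 >1
Stable set (-1.5238, 0).

z* = -1.5238.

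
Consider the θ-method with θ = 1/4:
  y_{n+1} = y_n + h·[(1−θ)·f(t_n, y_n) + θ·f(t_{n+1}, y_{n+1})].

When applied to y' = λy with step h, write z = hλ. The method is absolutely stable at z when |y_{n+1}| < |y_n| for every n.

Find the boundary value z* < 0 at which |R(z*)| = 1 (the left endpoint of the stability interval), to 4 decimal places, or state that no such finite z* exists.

With y'=λy (z=hλ):
  y_{n+1} = y_n + z·[3/4·y_n + 1/4·y_{n+1}] ⇒ (1 − 1/4z)y_{n+1} = (1 + 3/4z)y_n
  ⇒ R(z) = (1 + 3/4z)/(1 − 1/4z).

Solve |R(x)|<1 on ℝ⁻.
x=-0.52: |R|=0.5398
R=−1: 1+3/4x = −1+1/4x ⇒ -1/2x=2 ⇒ x=2/(-1/2)=-4.0000
Confirm numerically:
  x=-2.954: |R|=0.69917 <1
  x=-2.460: |R|=0.52322 <1
  x=-2.443: |R|=0.51668 <1
  x=-1.952: |R|=0.31183 <1
  x=-4.306: |R|=1.07368 >1
  x=-4.243: |R|=1.05896 >1
So |R|<1 on (-4.0000, 0).

left endpoint -4.0000.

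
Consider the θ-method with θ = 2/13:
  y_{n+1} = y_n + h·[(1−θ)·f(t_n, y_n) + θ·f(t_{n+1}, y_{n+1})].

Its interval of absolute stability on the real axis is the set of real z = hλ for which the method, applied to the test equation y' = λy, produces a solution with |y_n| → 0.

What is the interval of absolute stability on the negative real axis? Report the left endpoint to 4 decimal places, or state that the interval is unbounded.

Test eqn y'=λy, z=hλ:
  y_{n+1} = y_n + z·[11/13·y_n + 2/13·y_{n+1}] ⇒ (1 − 2/13z)y_{n+1} = (1 + 11/13z)y_n
  R(z) = (1 + 11/13z)/(1 − 2/13z).

Boundary: |R(x)|=1, x<0.
x=-0.85: |R|=0.2483
R=−1: 1+11/13x = −1+2/13x ⇒ -9/13x=2 ⇒ x=2/(-9/13)=-2.8889
Confirm numerically:
  x=-2.861: |R|=0.98659 <1
  x=-2.803: |R|=0.95845 <1
  x=-2.299: |R|=0.69832 <1
  x=-1.828: |R|=0.42675 <1
  x=-3.473: |R|=1.26356 >1
  x=-3.472: |R|=1.26314 >1
Interval (-2.8889, 0).

(-2.8889, 0).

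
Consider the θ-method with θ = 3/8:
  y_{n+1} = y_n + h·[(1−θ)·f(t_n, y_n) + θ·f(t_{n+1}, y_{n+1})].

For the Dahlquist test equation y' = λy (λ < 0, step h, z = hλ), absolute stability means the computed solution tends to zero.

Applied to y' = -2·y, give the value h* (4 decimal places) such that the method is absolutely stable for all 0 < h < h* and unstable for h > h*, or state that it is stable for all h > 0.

(-8.0000,0); λ=-2 ⇒ h* = (8)/2 = 4.0000.

On y'=λy, z=hλ:
  y_{n+1} = y_n + z·[5/8·y_n + 3/8·y_{n+1}] ⇒ (1 − 3/8z)y_{n+1} = (1 + 5/8z)y_n
  Hence R(z) = (1 + 5/8z)/(1 − 3/8z).

Need |R(x)|<1, x<0.
x=-1.53: |R|=0.0278
R=−1: 1+5/8x = −1+3/8x ⇒ -1/4x=2 ⇒ x=2/(-1/4)=-8.0000
Confirm numerically:
  x=-7.266: |R|=0.95073 <1
  x=-6.508: |R|=0.89159 <1
  x=-4.155: |R|=0.62424 <1
  x=-4.062: |R|=0.60983 <1
  x=-8.389: |R|=1.02346 >1
  x=-8.243: |R|=1.01485 >1
Interval (-8.0000, 0).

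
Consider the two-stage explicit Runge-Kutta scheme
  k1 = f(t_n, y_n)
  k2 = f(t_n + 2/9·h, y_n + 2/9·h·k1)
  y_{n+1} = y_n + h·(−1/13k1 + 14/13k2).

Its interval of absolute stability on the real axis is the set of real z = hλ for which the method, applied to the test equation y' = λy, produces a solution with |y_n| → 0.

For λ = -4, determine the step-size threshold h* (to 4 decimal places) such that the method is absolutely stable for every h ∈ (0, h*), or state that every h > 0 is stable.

Set f=λy, z=hλ:
  k1=λy_n ⇒ h·k1=z·y_n;  k2=λ(1+2/9z)y_n ⇒ h·k2=z(1+2/9z)y_n
  y_{n+1}/y_n = 1 − 1/13z + 14/13z(1+2/9z) = 1 + z + 28/117z²
  ⇒ R(z) = 1 + z + 28/117z².

Need |R(x)|<1, x<0.
x=-0.63: |R|=0.4650
R=1: x+28/117x²=0 ⇒ x=−117/28=-4.1786; min R=1−1/(4·28/117)=-0.0446>−1
Confirm numerically:
  x=-3.771: |R|=0.63218 <1
  x=-2.704: |R|=0.04579 <1
  x=-1.929: |R|=0.03849 <1
  x=-4.747: |R|=1.64575 >1
  x=-4.629: |R|=1.49898 >1
  x=-4.603: |R|=1.46754 >1
Stable set (-4.1786, 0).

(-4.1786,0); λ=-4 ⇒ h* = (117/28)/4 = 1.0446.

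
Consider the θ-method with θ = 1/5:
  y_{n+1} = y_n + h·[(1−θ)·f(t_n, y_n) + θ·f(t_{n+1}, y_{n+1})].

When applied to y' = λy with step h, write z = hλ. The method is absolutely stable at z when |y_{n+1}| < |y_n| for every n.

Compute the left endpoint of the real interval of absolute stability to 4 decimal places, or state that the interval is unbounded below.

Test eqn y'=λy, z=hλ:
  y_{n+1} = y_n + z·[4/5·y_n + 1/5·y_{n+1}] ⇒ (1 − 1/5z)y_{n+1} = (1 + 4/5z)y_n
  ⇒ R(z) = (1 + 4/5z)/(1 − 1/5z).

Need |R(x)|<1, x<0.
x=-1.31: |R|=0.0380
R=−1: 1+4/5x = −1+1/5x ⇒ -3/5x=2 ⇒ x=2/(-3/5)=-3.3333
Confirm numerically:
  x=-3.272: |R|=0.97776 <1
  x=-2.927: |R|=0.84622 <1
  x=-2.843: |R|=0.81244 <1
  x=-2.032: |R|=0.44482 <1
  x=-3.916: |R|=1.19605 >1
  x=-3.685: |R|=1.12147 >1
Stable set (-3.3333, 0).

left endpoint -3.3333.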